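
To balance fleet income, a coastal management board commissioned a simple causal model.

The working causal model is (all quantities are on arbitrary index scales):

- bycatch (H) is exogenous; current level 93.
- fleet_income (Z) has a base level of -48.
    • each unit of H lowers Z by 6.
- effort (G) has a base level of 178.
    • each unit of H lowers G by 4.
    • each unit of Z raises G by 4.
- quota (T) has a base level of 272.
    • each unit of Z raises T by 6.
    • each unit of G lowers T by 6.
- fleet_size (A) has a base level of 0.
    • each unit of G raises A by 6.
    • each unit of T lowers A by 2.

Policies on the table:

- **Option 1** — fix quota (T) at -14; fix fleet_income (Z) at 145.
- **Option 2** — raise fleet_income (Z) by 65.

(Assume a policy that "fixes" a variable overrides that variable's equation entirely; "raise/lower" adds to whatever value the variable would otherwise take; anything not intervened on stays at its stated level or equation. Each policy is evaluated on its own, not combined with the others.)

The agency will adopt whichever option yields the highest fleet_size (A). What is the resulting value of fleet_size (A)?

Option 1 (T := -14, Z := 145):
  H = 93
  Z = 145
  G = 178 − 4·93 + 4·145 = 386
  T = -14
  A = 0 + 6·386 − 2·(-14) = 2344
Option 2 (Z + 65):
  H = 93
  Z = -48 − 6·93 (+65 from intervention) = -541
  G = 178 − 4·93 + 4·(-541) = -2358
  T = 272 + 6·(-541) − 6·(-2358) = 11174
  A = 0 + 6·(-2358) − 2·11174 = -36496
Comparing — Option 1: A=2344, Option 2: A=-36496. Highest is 2344 (Option 1).

2344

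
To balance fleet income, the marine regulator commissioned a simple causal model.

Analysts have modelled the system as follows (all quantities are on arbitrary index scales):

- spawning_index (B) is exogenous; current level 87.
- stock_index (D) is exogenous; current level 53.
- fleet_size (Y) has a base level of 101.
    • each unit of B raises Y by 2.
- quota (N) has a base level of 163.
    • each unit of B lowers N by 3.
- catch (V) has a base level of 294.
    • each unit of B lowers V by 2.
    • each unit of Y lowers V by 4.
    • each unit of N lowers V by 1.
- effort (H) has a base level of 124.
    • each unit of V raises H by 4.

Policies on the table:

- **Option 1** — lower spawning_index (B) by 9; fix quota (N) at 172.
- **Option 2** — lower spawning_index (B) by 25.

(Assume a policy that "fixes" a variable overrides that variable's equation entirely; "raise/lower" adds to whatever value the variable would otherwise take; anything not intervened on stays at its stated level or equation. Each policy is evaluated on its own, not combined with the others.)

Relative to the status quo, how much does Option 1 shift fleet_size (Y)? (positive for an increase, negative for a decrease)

-18

Baseline:
  B = 87
  Y = 101 + 2·87 = 275
Option 1 (B − 9, N := 172):
  B = 87 − 9 = 78
  Y = 101 + 2·78 = 257
Change in Y: 257 − 275 = -18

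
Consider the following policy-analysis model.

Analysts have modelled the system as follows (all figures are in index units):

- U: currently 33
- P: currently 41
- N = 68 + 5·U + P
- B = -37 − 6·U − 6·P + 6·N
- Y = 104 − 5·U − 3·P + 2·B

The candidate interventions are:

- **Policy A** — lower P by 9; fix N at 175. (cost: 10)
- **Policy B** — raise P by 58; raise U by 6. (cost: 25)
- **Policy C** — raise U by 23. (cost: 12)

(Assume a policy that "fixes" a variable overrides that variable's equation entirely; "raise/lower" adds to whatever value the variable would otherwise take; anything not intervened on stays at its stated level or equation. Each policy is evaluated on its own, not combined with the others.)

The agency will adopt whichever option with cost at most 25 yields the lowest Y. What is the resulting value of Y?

1089

Policy A (P − 9, N := 175):
  U = 33
  P = 41 − 9 = 32
  N = 175
  B = -37 − 6·33 − 6·32 + 6·175 = 623
  Y = 104 − 5·33 − 3·32 + 2·623 = 1089
Policy B (P + 58, U + 6):
  U = 33 + 6 = 39
  P = 41 + 58 = 99
  N = 68 + 5·39 + 99 = 362
  B = -37 − 6·39 − 6·99 + 6·362 = 1307
  Y = 104 − 5·39 − 3·99 + 2·1307 = 2226
Policy C (U + 23):
  U = 33 + 23 = 56
  P = 41
  N = 68 + 5·56 + 41 = 389
  B = -37 − 6·56 − 6·41 + 6·389 = 1715
  Y = 104 − 5·56 − 3·41 + 2·1715 = 3131
Comparing — Policy A: Y=1089, Policy B: Y=2226, Policy C: Y=3131. Lowest is 1089 (Policy A).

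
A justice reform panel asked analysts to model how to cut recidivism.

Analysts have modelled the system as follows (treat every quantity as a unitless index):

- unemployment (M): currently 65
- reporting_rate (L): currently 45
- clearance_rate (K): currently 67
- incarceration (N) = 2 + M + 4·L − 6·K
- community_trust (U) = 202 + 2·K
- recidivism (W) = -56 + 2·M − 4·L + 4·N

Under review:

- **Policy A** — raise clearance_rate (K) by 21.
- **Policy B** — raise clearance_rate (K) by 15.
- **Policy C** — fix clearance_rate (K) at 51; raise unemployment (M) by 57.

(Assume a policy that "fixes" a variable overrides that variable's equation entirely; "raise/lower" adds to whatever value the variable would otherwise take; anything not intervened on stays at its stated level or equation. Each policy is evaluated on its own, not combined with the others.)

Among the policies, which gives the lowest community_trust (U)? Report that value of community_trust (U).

Policy A (K + 21):
  K = 67 + 21 = 88
  U = 202 + 2·88 = 378
Policy B (K + 15):
  K = 67 + 15 = 82
  U = 202 + 2·82 = 366
Policy C (K := 51, M + 57):
  K = 51
  U = 202 + 2·51 = 304
Comparing — Policy A: U=378, Policy B: U=366, Policy C: U=304. Lowest is 304 (Policy C).

304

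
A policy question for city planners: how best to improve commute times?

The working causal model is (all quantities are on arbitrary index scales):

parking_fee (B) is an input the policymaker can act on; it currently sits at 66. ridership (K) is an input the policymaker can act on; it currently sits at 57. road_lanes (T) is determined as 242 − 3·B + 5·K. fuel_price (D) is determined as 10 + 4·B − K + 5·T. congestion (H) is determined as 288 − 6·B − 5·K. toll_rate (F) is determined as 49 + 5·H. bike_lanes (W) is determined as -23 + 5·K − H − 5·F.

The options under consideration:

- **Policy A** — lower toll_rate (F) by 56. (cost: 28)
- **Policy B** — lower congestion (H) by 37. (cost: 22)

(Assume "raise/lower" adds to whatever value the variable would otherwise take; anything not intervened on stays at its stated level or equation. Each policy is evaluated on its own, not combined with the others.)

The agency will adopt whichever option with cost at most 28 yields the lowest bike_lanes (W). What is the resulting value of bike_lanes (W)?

10515

Policy A (F − 56):
  B = 66
  K = 57
  H = 288 − 6·66 − 5·57 = -393
  F = 49 + 5·(-393) (−56 from intervention) = -1972
  W = -23 + 5·57 − (-393) − 5·(-1972) = 10515
Policy B (H − 37):
  B = 66
  K = 57
  H = 288 − 6·66 − 5·57 (−37 from intervention) = -430
  F = 49 + 5·(-430) = -2101
  W = -23 + 5·57 − (-430) − 5·(-2101) = 11197
Comparing — Policy A: W=10515, Policy B: W=11197. Lowest is 10515 (Policy A).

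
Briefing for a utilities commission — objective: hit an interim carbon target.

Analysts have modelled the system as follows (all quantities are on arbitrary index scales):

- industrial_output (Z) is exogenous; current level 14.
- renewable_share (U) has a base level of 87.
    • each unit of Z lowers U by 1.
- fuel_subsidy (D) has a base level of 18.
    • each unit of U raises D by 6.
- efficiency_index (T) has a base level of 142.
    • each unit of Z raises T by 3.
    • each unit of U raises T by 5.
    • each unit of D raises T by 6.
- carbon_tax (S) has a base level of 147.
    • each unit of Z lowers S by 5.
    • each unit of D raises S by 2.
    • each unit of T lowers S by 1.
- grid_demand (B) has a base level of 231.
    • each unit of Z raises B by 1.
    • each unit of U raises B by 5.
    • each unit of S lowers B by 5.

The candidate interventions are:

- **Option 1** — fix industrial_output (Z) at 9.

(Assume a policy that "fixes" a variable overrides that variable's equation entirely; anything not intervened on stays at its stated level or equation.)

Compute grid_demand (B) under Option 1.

12635

Option 1 (Z := 9):
  Z = 9
  U = 87 − 9 = 78
  D = 18 + 6·78 = 486
  T = 142 + 3·9 + 5·78 + 6·486 = 3475
  S = 147 − 5·9 + 2·486 − 3475 = -2401
  B = 231 + 9 + 5·78 − 5·(-2401) = 12635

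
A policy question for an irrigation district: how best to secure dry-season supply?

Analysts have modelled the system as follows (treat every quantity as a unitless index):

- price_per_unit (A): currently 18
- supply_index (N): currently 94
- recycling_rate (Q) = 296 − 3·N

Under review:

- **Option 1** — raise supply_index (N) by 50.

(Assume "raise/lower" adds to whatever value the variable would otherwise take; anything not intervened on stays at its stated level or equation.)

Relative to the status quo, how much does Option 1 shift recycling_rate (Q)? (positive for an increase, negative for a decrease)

Baseline:
  N = 94
  Q = 296 − 3·94 = 14
Option 1 (N + 50):
  N = 94 + 50 = 144
  Q = 296 − 3·144 = -136
Change in Q: -136 − 14 = -150

-150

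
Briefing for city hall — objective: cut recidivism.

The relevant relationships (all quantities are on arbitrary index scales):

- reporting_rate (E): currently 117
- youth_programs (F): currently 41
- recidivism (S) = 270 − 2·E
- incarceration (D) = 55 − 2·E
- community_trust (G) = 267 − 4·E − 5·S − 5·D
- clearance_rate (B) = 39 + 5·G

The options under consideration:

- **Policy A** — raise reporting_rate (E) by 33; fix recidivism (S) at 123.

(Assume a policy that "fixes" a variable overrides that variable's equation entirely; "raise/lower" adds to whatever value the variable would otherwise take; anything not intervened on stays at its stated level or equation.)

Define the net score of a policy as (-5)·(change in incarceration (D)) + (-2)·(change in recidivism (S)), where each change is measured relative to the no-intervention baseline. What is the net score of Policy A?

Baseline:
  E = 117
  S = 270 − 2·117 = 36
  D = 55 − 2·117 = -179
Policy A (E + 33, S := 123):
  E = 117 + 33 = 150
  S = 123
  D = 55 − 2·150 = -245
ΔD = -245 − (-179) = -66; ΔS = 123 − 36 = 87
Score = (-5)·(-66) + (-2)·87 = 156

156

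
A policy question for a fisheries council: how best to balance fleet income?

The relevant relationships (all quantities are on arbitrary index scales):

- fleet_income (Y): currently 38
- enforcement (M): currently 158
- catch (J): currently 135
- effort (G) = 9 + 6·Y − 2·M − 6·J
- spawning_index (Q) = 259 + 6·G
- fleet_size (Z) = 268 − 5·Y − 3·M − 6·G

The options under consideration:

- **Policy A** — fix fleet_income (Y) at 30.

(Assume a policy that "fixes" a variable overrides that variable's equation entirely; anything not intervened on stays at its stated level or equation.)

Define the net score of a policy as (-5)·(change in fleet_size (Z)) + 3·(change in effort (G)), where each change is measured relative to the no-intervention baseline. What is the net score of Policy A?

Baseline:
  Y = 38
  M = 158
  J = 135
  G = 9 + 6·38 − 2·158 − 6·135 = -889
  Z = 268 − 5·38 − 3·158 − 6·(-889) = 4938
Policy A (Y := 30):
  Y = 30
  M = 158
  J = 135
  G = 9 + 6·30 − 2·158 − 6·135 = -937
  Z = 268 − 5·30 − 3·158 − 6·(-937) = 5266
ΔZ = 5266 − 4938 = 328; ΔG = -937 − (-889) = -48
Score = (-5)·328 + 3·(-48) = -1784

-1784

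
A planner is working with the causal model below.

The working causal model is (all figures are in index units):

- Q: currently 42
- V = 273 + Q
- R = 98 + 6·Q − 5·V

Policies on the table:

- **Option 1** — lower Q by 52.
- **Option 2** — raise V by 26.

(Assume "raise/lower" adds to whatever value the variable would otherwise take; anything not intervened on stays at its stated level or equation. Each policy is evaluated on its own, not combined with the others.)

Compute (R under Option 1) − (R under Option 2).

78

Option 1 (Q − 52):
  Q = 42 − 52 = -10
  V = 273 + (-10) = 263
  R = 98 + 6·(-10) − 5·263 = -1277
Option 2 (V + 26):
  Q = 42
  V = 273 + 42 (+26 from intervention) = 341
  R = 98 + 6·42 − 5·341 = -1355
R: -1277 − (-1355) = 78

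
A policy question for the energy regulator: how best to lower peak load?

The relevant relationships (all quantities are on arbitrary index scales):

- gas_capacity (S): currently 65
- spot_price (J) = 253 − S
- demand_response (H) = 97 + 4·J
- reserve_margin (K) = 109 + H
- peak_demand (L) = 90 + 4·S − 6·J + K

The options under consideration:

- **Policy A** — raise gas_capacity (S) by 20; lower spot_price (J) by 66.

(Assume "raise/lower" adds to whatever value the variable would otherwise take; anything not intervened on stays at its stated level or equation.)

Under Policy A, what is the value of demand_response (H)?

505

Policy A (S + 20, J − 66):
  S = 65 + 20 = 85
  J = 253 − 85 (−66 from intervention) = 102
  H = 97 + 4·102 = 505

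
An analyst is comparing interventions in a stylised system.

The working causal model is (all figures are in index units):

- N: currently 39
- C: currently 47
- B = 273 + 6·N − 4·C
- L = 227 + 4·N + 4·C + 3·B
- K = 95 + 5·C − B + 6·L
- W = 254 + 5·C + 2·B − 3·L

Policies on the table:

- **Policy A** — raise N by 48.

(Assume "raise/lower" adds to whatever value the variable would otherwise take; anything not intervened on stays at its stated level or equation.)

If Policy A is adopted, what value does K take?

15227

Policy A (N + 48):
  N = 39 + 48 = 87
  C = 47
  B = 273 + 6·87 − 4·47 = 607
  L = 227 + 4·87 + 4·47 + 3·607 = 2584
  K = 95 + 5·47 − 607 + 6·2584 = 15227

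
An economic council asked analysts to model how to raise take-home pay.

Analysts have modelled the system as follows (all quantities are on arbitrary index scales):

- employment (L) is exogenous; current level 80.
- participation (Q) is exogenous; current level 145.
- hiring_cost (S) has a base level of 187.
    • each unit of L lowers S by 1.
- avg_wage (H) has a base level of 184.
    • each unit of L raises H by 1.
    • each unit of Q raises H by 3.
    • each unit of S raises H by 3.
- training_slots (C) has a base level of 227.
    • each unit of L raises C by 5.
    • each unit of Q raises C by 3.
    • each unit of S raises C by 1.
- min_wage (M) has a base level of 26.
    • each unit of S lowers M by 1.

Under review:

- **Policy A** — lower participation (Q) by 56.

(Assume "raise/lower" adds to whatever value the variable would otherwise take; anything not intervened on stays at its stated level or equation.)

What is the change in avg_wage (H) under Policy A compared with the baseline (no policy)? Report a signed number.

-168

Baseline:
  L = 80
  Q = 145
  S = 187 − 80 = 107
  H = 184 + 80 + 3·145 + 3·107 = 1020
Policy A (Q − 56):
  L = 80
  Q = 145 − 56 = 89
  S = 187 − 80 = 107
  H = 184 + 80 + 3·89 + 3·107 = 852
Change in H: 852 − 1020 = -168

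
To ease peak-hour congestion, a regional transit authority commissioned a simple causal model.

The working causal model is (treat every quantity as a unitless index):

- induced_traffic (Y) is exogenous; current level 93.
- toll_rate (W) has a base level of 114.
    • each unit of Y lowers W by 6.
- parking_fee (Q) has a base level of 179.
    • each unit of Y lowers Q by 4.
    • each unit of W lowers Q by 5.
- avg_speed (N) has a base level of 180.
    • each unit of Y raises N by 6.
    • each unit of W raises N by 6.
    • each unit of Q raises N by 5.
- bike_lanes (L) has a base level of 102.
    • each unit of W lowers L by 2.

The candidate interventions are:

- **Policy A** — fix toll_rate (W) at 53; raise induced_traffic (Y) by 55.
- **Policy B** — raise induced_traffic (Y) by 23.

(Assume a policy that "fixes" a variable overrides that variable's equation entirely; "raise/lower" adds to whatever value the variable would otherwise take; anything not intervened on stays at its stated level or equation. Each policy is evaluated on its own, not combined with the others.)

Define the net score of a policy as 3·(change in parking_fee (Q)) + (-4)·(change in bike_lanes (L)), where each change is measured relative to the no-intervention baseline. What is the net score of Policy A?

-4139

Baseline:
  Y = 93
  W = 114 − 6·93 = -444
  Q = 179 − 4·93 − 5·(-444) = 2027
  L = 102 − 2·(-444) = 990
Policy A (W := 53, Y + 55):
  Y = 93 + 55 = 148
  W = 53
  Q = 179 − 4·148 − 5·53 = -678
  L = 102 − 2·53 = -4
ΔQ = -678 − 2027 = -2705; ΔL = -4 − 990 = -994
Score = 3·(-2705) + (-4)·(-994) = -4139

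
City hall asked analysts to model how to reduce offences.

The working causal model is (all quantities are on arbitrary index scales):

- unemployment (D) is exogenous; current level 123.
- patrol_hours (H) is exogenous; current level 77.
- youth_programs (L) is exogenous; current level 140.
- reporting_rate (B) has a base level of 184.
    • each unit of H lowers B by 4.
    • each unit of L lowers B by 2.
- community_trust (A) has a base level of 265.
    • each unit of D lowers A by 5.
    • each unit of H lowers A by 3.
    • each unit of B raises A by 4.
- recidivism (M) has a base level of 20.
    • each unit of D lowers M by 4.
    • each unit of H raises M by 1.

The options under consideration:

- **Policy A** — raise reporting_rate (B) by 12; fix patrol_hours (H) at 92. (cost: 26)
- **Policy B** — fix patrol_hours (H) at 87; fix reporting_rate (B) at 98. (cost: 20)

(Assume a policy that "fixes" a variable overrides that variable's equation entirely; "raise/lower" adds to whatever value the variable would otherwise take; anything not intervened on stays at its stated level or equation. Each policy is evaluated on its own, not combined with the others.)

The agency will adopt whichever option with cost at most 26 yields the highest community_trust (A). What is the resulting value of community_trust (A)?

-219

Policy A (B + 12, H := 92):
  D = 123
  H = 92
  L = 140
  B = 184 − 4·92 − 2·140 (+12 from intervention) = -452
  A = 265 − 5·123 − 3·92 + 4·(-452) = -2434
Policy B (H := 87, B := 98):
  D = 123
  H = 87
  L = 140
  B = 98
  A = 265 − 5·123 − 3·87 + 4·98 = -219
Comparing — Policy A: A=-2434, Policy B: A=-219. Highest is -219 (Policy B).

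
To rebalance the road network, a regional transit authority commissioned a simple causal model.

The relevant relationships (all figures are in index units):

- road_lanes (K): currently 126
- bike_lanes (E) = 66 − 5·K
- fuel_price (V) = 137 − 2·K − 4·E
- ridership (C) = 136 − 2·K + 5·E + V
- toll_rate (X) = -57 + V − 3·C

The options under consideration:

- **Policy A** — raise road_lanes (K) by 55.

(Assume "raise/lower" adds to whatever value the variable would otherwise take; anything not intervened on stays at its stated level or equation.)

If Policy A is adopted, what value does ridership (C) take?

Policy A (K + 55):
  K = 126 + 55 = 181
  E = 66 − 5·181 = -839
  V = 137 − 2·181 − 4·(-839) = 3131
  C = 136 − 2·181 + 5·(-839) + 3131 = -1290

-1290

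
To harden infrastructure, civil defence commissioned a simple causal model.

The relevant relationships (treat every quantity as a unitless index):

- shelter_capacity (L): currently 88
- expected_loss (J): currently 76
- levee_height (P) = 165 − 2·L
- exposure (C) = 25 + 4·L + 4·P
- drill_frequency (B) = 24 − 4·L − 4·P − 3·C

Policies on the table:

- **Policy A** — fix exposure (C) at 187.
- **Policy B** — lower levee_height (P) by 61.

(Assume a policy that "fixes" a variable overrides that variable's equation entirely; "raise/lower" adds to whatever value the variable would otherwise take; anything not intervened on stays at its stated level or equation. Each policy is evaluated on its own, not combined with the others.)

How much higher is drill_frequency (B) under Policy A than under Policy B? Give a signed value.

-538

Policy A (C := 187):
  L = 88
  P = 165 − 2·88 = -11
  C = 187
  B = 24 − 4·88 − 4·(-11) − 3·187 = -845
Policy B (P − 61):
  L = 88
  P = 165 − 2·88 (−61 from intervention) = -72
  C = 25 + 4·88 + 4·(-72) = 89
  B = 24 − 4·88 − 4·(-72) − 3·89 = -307
B: -845 − (-307) = -538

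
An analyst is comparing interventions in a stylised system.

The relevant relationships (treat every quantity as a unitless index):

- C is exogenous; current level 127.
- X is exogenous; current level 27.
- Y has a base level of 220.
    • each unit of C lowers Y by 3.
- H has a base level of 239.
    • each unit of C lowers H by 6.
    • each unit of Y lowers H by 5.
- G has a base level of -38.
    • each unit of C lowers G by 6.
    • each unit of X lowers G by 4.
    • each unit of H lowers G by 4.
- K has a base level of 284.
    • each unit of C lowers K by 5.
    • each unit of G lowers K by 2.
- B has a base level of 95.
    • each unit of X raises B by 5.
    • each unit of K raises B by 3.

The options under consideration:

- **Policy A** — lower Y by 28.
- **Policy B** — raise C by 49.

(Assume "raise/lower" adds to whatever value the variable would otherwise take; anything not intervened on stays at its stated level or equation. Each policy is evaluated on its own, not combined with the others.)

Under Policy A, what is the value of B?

14753

Policy A (Y − 28):
  C = 127
  X = 27
  Y = 220 − 3·127 (−28 from intervention) = -189
  H = 239 − 6·127 − 5·(-189) = 422
  G = -38 − 6·127 − 4·27 − 4·422 = -2596
  K = 284 − 5·127 − 2·(-2596) = 4841
  B = 95 + 5·27 + 3·4841 = 14753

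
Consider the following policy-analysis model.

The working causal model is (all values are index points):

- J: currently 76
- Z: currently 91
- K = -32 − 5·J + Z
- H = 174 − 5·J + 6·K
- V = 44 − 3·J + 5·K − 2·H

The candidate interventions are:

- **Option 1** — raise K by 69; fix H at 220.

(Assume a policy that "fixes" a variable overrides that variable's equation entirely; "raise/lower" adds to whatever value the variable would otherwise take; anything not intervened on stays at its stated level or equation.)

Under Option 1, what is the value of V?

Option 1 (K + 69, H := 220):
  J = 76
  Z = 91
  K = -32 − 5·76 + 91 (+69 from intervention) = -252
  H = 220
  V = 44 − 3·76 + 5·(-252) − 2·220 = -1884

-1884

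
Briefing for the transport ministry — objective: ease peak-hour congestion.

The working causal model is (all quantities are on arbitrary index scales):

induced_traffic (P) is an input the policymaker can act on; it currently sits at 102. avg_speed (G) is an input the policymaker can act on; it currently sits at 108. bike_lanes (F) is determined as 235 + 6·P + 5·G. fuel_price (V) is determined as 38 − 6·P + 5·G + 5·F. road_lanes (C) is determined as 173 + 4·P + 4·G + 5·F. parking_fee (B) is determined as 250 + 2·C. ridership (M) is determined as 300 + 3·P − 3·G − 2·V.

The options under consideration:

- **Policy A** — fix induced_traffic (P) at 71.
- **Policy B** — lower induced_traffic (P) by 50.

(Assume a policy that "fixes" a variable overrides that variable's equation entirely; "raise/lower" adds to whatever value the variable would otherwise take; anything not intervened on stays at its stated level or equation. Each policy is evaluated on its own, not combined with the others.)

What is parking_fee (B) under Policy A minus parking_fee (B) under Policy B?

1292

Policy A (P := 71):
  P = 71
  G = 108
  F = 235 + 6·71 + 5·108 = 1201
  C = 173 + 4·71 + 4·108 + 5·1201 = 6894
  B = 250 + 2·6894 = 14038
Policy B (P − 50):
  P = 102 − 50 = 52
  G = 108
  F = 235 + 6·52 + 5·108 = 1087
  C = 173 + 4·52 + 4·108 + 5·1087 = 6248
  B = 250 + 2·6248 = 12746
B: 14038 − 12746 = 1292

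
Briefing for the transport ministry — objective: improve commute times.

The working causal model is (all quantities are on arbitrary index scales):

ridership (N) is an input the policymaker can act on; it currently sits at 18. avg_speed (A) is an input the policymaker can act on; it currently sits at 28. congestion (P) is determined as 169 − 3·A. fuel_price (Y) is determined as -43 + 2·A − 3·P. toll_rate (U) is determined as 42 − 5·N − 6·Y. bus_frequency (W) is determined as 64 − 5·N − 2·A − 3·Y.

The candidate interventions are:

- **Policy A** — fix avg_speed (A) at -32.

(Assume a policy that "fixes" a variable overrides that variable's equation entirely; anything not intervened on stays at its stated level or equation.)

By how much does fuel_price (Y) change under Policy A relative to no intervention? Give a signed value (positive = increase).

-660

Baseline:
  A = 28
  P = 169 − 3·28 = 85
  Y = -43 + 2·28 − 3·85 = -242
Policy A (A := -32):
  A = -32
  P = 169 − 3·(-32) = 265
  Y = -43 + 2·(-32) − 3·265 = -902
Change in Y: -902 − (-242) = -660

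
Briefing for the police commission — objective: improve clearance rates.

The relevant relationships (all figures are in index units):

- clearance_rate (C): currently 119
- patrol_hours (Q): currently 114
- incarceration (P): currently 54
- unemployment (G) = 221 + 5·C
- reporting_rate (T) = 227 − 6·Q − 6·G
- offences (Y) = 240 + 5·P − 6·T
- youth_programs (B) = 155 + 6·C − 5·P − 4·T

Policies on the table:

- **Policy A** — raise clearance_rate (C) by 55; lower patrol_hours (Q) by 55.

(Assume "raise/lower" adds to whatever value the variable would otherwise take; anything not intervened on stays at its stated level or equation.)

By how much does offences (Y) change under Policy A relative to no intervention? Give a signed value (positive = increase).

7920

Baseline:
  C = 119
  Q = 114
  P = 54
  G = 221 + 5·119 = 816
  T = 227 − 6·114 − 6·816 = -5353
  Y = 240 + 5·54 − 6·(-5353) = 32628
Policy A (C + 55, Q − 55):
  C = 119 + 55 = 174
  Q = 114 − 55 = 59
  P = 54
  G = 221 + 5·174 = 1091
  T = 227 − 6·59 − 6·1091 = -6673
  Y = 240 + 5·54 − 6·(-6673) = 40548
Change in Y: 40548 − 32628 = 7920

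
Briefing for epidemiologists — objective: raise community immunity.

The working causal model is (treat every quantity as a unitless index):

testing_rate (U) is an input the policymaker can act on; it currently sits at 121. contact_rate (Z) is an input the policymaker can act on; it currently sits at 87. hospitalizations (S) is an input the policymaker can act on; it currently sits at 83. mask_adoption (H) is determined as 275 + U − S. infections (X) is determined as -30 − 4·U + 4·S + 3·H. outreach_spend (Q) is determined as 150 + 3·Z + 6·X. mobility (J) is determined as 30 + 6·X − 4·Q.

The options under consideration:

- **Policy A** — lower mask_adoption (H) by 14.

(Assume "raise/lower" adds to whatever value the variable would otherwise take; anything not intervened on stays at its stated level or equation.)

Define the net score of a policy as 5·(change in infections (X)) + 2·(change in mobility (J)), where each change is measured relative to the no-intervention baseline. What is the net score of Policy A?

Baseline:
  U = 121
  Z = 87
  S = 83
  H = 275 + 121 − 83 = 313
  X = -30 − 4·121 + 4·83 + 3·313 = 757
  Q = 150 + 3·87 + 6·757 = 4953
  J = 30 + 6·757 − 4·4953 = -15240
Policy A (H − 14):
  U = 121
  Z = 87
  S = 83
  H = 275 + 121 − 83 (−14 from intervention) = 299
  X = -30 − 4·121 + 4·83 + 3·299 = 715
  Q = 150 + 3·87 + 6·715 = 4701
  J = 30 + 6·715 − 4·4701 = -14484
ΔX = 715 − 757 = -42; ΔJ = -14484 − (-15240) = 756
Score = 5·(-42) + 2·756 = 1302

1302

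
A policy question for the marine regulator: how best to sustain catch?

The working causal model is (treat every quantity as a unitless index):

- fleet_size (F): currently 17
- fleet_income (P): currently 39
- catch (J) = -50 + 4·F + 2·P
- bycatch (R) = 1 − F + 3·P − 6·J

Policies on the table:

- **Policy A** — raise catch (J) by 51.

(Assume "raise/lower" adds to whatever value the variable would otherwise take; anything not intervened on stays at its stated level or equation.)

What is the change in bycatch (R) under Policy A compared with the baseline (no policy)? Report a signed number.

-306

Baseline:
  F = 17
  P = 39
  J = -50 + 4·17 + 2·39 = 96
  R = 1 − 17 + 3·39 − 6·96 = -475
Policy A (J + 51):
  F = 17
  P = 39
  J = -50 + 4·17 + 2·39 (+51 from intervention) = 147
  R = 1 − 17 + 3·39 − 6·147 = -781
Change in R: -781 − (-475) = -306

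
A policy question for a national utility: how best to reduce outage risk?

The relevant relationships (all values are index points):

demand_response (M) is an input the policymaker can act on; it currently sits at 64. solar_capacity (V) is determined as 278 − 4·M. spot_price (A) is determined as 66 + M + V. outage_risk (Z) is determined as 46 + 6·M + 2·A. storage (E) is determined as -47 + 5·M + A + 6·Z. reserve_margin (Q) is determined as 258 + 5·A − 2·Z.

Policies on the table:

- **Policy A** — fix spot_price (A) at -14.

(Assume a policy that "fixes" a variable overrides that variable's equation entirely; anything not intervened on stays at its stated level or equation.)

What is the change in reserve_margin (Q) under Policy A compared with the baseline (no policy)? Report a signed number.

Baseline:
  M = 64
  V = 278 − 4·64 = 22
  A = 66 + 64 + 22 = 152
  Z = 46 + 6·64 + 2·152 = 734
  Q = 258 + 5·152 − 2·734 = -450
Policy A (A := -14):
  M = 64
  V = 278 − 4·64 = 22
  A = -14
  Z = 46 + 6·64 + 2·(-14) = 402
  Q = 258 + 5·(-14) − 2·402 = -616
Change in Q: -616 − (-450) = -166

-166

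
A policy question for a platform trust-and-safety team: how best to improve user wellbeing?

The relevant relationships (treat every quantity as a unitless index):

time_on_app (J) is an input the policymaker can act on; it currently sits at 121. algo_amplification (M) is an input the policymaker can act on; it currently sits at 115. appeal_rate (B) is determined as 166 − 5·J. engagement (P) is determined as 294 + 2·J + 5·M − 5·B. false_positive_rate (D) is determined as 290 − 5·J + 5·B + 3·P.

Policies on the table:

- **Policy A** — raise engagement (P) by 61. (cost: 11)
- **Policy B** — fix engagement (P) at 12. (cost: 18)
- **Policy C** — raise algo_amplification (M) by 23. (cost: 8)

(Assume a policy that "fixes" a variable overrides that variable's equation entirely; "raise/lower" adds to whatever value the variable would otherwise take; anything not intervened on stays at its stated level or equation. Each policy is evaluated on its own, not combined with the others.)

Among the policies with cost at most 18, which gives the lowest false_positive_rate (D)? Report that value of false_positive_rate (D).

-2474

Policy A (P + 61):
  J = 121
  M = 115
  B = 166 − 5·121 = -439
  P = 294 + 2·121 + 5·115 − 5·(-439) (+61 from intervention) = 3367
  D = 290 − 5·121 + 5·(-439) + 3·3367 = 7591
Policy B (P := 12):
  J = 121
  M = 115
  B = 166 − 5·121 = -439
  P = 12
  D = 290 − 5·121 + 5·(-439) + 3·12 = -2474
Policy C (M + 23):
  J = 121
  M = 115 + 23 = 138
  B = 166 − 5·121 = -439
  P = 294 + 2·121 + 5·138 − 5·(-439) = 3421
  D = 290 − 5·121 + 5·(-439) + 3·3421 = 7753
Comparing — Policy A: D=7591, Policy B: D=-2474, Policy C: D=7753. Lowest is -2474 (Policy B).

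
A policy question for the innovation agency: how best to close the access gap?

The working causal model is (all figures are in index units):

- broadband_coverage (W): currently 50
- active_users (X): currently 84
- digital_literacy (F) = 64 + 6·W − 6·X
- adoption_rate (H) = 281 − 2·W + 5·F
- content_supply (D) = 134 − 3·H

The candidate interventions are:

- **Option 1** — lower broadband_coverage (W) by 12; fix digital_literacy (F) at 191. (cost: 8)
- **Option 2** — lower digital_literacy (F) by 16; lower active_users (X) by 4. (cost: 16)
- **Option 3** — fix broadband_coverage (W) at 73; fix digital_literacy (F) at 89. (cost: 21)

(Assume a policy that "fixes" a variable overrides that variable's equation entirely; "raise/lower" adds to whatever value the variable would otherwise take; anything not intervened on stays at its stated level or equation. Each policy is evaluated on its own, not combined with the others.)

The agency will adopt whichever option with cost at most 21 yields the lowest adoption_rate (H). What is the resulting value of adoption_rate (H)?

-479

Option 1 (W − 12, F := 191):
  W = 50 − 12 = 38
  X = 84
  F = 191
  H = 281 − 2·38 + 5·191 = 1160
Option 2 (F − 16, X − 4):
  W = 50
  X = 84 − 4 = 80
  F = 64 + 6·50 − 6·80 (−16 from intervention) = -132
  H = 281 − 2·50 + 5·(-132) = -479
Option 3 (W := 73, F := 89):
  W = 73
  X = 84
  F = 89
  H = 281 − 2·73 + 5·89 = 580
Comparing — Option 1: H=1160, Option 2: H=-479, Option 3: H=580. Lowest is -479 (Option 2).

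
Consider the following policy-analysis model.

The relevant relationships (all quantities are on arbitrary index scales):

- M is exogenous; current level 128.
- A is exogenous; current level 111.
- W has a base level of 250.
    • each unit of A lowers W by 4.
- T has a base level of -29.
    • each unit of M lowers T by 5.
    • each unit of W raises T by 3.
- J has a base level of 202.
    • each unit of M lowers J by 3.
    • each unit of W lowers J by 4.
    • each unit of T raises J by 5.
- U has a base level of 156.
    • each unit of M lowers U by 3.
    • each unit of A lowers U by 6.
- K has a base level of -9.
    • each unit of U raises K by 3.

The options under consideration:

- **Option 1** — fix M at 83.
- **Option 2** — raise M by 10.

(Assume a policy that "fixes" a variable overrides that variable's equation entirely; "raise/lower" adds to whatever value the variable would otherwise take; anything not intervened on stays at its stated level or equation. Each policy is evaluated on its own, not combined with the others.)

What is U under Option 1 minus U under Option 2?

165

Option 1 (M := 83):
  M = 83
  A = 111
  U = 156 − 3·83 − 6·111 = -759
Option 2 (M + 10):
  M = 128 + 10 = 138
  A = 111
  U = 156 − 3·138 − 6·111 = -924
U: -759 − (-924) = 165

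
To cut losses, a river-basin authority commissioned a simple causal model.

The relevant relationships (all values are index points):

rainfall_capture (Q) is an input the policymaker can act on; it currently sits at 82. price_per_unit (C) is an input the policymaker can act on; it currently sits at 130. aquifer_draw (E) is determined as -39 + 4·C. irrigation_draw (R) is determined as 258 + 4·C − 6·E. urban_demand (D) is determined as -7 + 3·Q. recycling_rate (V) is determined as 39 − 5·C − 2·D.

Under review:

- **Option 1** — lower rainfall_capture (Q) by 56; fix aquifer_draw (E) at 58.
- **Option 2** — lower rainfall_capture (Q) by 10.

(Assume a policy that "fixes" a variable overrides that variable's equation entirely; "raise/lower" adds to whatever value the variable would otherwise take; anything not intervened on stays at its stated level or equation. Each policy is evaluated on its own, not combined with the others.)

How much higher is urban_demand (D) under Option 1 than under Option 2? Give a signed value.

-138

Option 1 (Q − 56, E := 58):
  Q = 82 − 56 = 26
  D = -7 + 3·26 = 71
Option 2 (Q − 10):
  Q = 82 − 10 = 72
  D = -7 + 3·72 = 209
D: 71 − 209 = -138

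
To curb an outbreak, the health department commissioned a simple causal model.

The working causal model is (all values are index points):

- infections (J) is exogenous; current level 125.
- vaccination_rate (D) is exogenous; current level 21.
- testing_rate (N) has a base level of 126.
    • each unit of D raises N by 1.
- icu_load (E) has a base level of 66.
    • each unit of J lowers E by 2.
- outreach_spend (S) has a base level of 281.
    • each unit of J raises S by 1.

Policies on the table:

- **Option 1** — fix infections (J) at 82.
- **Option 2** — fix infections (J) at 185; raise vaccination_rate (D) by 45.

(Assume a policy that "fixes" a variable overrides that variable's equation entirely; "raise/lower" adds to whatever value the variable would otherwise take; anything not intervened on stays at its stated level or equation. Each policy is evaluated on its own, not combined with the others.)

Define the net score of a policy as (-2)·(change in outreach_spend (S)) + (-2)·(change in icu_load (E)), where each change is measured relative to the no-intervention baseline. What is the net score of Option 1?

-86

Baseline:
  J = 125
  E = 66 − 2·125 = -184
  S = 281 + 125 = 406
Option 1 (J := 82):
  J = 82
  E = 66 − 2·82 = -98
  S = 281 + 82 = 363
ΔS = 363 − 406 = -43; ΔE = -98 − (-184) = 86
Score = (-2)·(-43) + (-2)·86 = -86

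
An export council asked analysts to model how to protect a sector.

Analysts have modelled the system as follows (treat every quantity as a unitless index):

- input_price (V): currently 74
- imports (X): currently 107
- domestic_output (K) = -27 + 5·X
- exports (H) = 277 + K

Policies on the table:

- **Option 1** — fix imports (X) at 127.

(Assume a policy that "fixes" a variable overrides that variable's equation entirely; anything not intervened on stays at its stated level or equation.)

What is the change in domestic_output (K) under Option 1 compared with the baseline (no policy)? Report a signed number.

Baseline:
  X = 107
  K = -27 + 5·107 = 508
Option 1 (X := 127):
  X = 127
  K = -27 + 5·127 = 608
Change in K: 608 − 508 = 100

100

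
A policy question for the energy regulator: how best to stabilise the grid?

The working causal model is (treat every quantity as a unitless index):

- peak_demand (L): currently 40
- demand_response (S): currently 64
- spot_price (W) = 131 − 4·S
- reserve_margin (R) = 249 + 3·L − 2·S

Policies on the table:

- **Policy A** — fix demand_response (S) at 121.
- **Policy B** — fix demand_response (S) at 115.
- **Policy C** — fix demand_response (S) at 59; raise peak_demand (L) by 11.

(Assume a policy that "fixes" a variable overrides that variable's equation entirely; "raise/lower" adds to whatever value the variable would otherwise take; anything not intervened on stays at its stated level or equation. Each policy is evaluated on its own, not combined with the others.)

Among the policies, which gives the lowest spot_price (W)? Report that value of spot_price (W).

-353

Policy A (S := 121):
  S = 121
  W = 131 − 4·121 = -353
Policy B (S := 115):
  S = 115
  W = 131 − 4·115 = -329
Policy C (S := 59, L + 11):
  S = 59
  W = 131 − 4·59 = -105
Comparing — Policy A: W=-353, Policy B: W=-329, Policy C: W=-105. Lowest is -353 (Policy A).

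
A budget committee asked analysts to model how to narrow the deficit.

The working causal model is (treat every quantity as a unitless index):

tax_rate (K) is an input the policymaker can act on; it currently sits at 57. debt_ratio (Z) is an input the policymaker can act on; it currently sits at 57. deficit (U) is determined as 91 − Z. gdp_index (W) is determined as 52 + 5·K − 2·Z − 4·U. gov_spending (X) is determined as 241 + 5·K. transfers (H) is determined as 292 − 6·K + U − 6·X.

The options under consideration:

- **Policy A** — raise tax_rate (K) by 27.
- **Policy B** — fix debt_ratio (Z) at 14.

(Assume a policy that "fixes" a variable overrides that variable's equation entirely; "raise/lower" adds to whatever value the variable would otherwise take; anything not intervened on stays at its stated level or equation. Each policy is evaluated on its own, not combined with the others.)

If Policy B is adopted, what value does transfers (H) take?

Policy B (Z := 14):
  K = 57
  Z = 14
  U = 91 − 14 = 77
  X = 241 + 5·57 = 526
  H = 292 − 6·57 + 77 − 6·526 = -3129

-3129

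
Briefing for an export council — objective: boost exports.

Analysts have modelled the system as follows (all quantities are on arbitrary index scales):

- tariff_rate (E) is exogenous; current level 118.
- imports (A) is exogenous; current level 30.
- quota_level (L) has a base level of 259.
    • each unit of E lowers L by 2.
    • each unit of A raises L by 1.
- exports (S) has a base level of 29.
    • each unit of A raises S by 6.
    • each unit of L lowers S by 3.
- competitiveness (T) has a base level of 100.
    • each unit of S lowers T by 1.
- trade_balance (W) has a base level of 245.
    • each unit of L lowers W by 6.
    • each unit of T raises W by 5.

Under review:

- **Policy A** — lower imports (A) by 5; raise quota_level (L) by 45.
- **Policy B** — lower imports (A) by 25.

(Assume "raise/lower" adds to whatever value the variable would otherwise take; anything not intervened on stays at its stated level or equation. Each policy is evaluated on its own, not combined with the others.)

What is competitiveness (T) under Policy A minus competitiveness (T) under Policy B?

75

Policy A (A − 5, L + 45):
  E = 118
  A = 30 − 5 = 25
  L = 259 − 2·118 + 25 (+45 from intervention) = 93
  S = 29 + 6·25 − 3·93 = -100
  T = 100 − (-100) = 200
Policy B (A − 25):
  E = 118
  A = 30 − 25 = 5
  L = 259 − 2·118 + 5 = 28
  S = 29 + 6·5 − 3·28 = -25
  T = 100 − (-25) = 125
T: 200 − 125 = 75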